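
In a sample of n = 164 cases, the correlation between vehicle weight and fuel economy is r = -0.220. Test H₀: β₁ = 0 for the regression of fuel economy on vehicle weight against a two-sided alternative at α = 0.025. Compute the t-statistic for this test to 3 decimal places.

t = -2.870

t = r·√(n − 2)/√(1 − r²) = -0.220·√162/√0.9516 = -2.870.
df = n − 2 = 162.
Two-sided p ≈ 0.0046, which is < 0.025, so reject H₀.
There is evidence of a linear association between vehicle weight and fuel economy.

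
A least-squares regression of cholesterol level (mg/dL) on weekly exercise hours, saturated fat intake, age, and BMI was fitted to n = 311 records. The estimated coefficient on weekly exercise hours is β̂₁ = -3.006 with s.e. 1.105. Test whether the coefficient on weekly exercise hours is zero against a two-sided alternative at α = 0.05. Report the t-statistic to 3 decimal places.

t = -2.720

H₀: β₁ = 0 vs H₁: β₁ ≠ 0.
t = (β̂₁ − β₁⁰)/SE = -3.006 / 1.105 = -2.720.
df = n − k − 1 = 311 − 4 − 1 = 306.
Two-sided p ≈ 0.0069, which is < 0.05, so reject H₀.
There is evidence that weekly exercise hours is associated with cholesterol level, holding the other predictors fixed.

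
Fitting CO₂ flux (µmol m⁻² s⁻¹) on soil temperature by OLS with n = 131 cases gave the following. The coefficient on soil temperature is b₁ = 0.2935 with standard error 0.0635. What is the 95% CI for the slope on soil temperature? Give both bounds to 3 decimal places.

(0.168, 0.419)

df = n − 2 = 131 − 2 = 129.
t* = t_{0.025, 129} = 1.978524.
Margin = t* × SE = 1.978524 × 0.0635 = 0.12564.
CI: 0.2935 ± 0.12564 → (0.168, 0.419).
With 95% confidence, each one-unit increase in soil temperature is associated with a change of between 0.168 and 0.419 µmol m⁻² s⁻¹ in CO₂ flux.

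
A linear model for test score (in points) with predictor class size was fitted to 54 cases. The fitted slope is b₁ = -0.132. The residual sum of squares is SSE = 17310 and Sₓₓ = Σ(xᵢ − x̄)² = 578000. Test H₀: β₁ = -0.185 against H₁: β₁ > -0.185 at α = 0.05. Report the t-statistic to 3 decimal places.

MSE = SSE/(n − 2) = 17310/52 = 332.885.
SE(b₁) = √(MSE/Sₓₓ) = √(332.885/578000) = 0.0239984.
t = (-0.132 − (-0.185)) / 0.0239984 = 2.208.
df = n − 2 = 52.
One-sided p ≈ 0.0158, which is < 0.05, so reject H₀.
There is evidence that the true slope on class size exceeds -0.185 points per unit.

t = 2.208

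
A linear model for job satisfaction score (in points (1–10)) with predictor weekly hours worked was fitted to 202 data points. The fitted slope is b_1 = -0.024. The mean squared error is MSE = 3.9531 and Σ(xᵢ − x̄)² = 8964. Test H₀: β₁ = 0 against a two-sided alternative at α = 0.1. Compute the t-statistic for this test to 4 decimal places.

SE(b_1) = √(MSE/Sₓₓ) = √(3.9531/8964) = 0.0209999.
t = -0.024 / 0.0209999 = -1.1429.
df = n − 2 = 200.
Two-sided p ≈ 0.2545, which is ≥ 0.1, so fail to reject H₀.
The data do not give significant evidence of an association between weekly hours worked and job satisfaction score.

t = -1.1429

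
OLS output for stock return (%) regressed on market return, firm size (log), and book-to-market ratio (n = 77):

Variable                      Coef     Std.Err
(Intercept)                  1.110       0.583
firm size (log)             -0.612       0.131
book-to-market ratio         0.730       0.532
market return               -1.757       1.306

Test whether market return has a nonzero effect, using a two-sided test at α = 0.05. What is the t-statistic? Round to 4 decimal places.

t = -1.3453

Read off: b = -1.757, SE = 1.306 for market return.
H₀: β₁ = 0 vs H₁: β₁ ≠ 0.
t = -1.757 / 1.306 = -1.3453.
df = n − k − 1 = 77 − 3 − 1 = 73.
Two-sided p ≈ 0.1827, which is ≥ 0.05, so fail to reject H₀.
The data do not give significant evidence of an association between market return and stock return, after adjusting for the other predictors.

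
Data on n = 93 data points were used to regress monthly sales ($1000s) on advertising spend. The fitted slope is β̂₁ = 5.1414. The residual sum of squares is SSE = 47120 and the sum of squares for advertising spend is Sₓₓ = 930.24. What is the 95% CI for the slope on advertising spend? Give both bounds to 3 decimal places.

(3.659, 6.623)

MSE = SSE/(n − 2) = 47120/91 = 517.802.
SE(β̂₁) = √(MSE/Sₓₓ) = √(517.802/930.24) = 0.746078.
df = n − 2 = 91.
t* = t_{0.025, 91} = 1.986377.
Margin = t* × SE = 1.986377 × 0.746078 = 1.48199.
CI: 5.1414 ± 1.48199 → (3.659, 6.623).
With 95% confidence, each one-unit increase in advertising spend is associated with a change of between 3.659 and 6.623 $1000s in monthly sales.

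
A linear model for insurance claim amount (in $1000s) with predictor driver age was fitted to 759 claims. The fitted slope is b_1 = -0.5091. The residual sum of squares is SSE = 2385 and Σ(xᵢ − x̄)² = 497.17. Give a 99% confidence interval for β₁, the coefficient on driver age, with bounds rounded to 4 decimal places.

MSE = SSE/(n − 2) = 2385/757 = 3.15059.
SE(b_1) = √(MSE/Sₓₓ) = √(3.15059/497.17) = 0.0796056.
df = n − 2 = 757.
t* = t_{0.005, 757} = 2.58234.
Margin = t* × SE = 2.58234 × 0.0796056 = 0.205569.
CI: -0.5091 ± 0.205569 → (-0.7147, -0.3035).
With 99% confidence, each one-unit increase in driver age is associated with a change of between -0.7147 and -0.3035 $1000s in insurance claim amount.

(-0.7147, -0.3035)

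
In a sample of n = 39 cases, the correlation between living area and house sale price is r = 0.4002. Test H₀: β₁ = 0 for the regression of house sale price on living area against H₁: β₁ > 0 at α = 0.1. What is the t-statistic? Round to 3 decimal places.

t = 2.656

t = r·√(n − 2)/√(1 − r²) = 0.4002·√37/√0.83984 = 2.656.
df = n − 2 = 37.
One-sided p ≈ 0.0058, which is < 0.1, so reject H₀.
There is evidence of a linear association between living area and house sale price.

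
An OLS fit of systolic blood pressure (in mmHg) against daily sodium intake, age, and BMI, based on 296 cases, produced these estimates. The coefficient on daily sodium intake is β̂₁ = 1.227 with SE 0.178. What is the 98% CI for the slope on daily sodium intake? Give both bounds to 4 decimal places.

(0.8106, 1.6434)

df = n − k − 1 = 296 − 3 − 1 = 292.
t* = t_{0.01, 292} = 2.339186.
Margin = t* × SE = 2.339186 × 0.178 = 0.416375.
CI: 1.227 ± 0.416375 → (0.8106, 1.6434).
With 98% confidence, each one-unit increase in daily sodium intake is associated with a change of between 0.8106 and 1.6434 mmHg in systolic blood pressure, holding the other predictors fixed.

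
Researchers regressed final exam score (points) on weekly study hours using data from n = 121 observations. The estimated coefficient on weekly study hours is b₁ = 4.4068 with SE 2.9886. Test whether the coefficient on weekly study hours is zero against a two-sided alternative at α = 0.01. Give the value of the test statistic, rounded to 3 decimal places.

H₀: β₁ = 0 vs H₁: β₁ ≠ 0.
t = (b₁ − β₁⁰)/SE = 4.4068 / 2.9886 = 1.475.
df = n − 2 = 121 − 2 = 119.
Two-sided p ≈ 0.1430, which is ≥ 0.01, so fail to reject H₀.
The data do not give significant evidence of an association between weekly study hours and final exam score.

t = 1.475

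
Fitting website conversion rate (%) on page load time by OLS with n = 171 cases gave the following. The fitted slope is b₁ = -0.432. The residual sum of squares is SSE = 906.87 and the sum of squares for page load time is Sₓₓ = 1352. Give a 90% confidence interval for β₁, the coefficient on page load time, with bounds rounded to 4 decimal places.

MSE = SSE/(n − 2) = 906.87/169 = 5.36609.
SE(b₁) = √(MSE/Sₓₓ) = √(5.36609/1352) = 0.063.
df = n − 2 = 169.
t* = t_{0.05, 169} = 1.65392.
Margin = t* × SE = 1.65392 × 0.063 = 0.104197.
CI: -0.432 ± 0.104197 → (-0.5362, -0.3278).
With 90% confidence, each one-unit increase in page load time is associated with a change of between -0.5362 and -0.3278 % in website conversion rate.

(-0.5362, -0.3278)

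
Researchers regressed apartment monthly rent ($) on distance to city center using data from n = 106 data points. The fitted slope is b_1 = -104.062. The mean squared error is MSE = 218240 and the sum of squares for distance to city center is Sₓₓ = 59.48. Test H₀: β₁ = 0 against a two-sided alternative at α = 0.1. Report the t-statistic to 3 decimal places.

SE(b_1) = √(MSE/Sₓₓ) = √(218240/59.48) = 60.5734.
t = -104.062 / 60.5734 = -1.718.
df = n − 2 = 104.
Two-sided p ≈ 0.0888, which is < 0.1, so reject H₀.
There is evidence that distance to city center is associated with apartment monthly rent.

t = -1.718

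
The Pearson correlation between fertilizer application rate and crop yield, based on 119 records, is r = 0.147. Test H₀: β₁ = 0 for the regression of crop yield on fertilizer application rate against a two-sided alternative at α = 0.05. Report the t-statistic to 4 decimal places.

t = 1.6075

t = r·√(n − 2)/√(1 − r²) = 0.147·√117/√0.978391 = 1.6075.
df = n − 2 = 117.
Two-sided p ≈ 0.1106, which is ≥ 0.05, so fail to reject H₀.
The data do not give significant evidence of a linear association between fertilizer application rate and crop yield.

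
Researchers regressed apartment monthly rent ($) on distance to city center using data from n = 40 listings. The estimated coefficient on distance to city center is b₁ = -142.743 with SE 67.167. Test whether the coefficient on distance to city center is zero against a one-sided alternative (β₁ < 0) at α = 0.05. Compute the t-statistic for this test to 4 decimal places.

H₀: β₁ = 0 vs H₁: β₁ < 0.
t = (b₁ − β₁⁰)/SE = -142.743 / 67.167 = -2.1252.
df = n − 2 = 40 − 2 = 38.
One-sided p ≈ 0.0201, which is < 0.05, so reject H₀.
There is evidence that the true slope on distance to city center is negative.

t = -2.1252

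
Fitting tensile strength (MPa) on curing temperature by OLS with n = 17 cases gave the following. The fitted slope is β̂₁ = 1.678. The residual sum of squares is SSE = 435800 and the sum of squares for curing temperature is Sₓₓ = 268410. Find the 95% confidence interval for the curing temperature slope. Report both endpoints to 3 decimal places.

(0.977, 2.379)

MSE = SSE/(n − 2) = 435800/15 = 29053.3.
SE(β̂₁) = √(MSE/Sₓₓ) = √(29053.3/268410) = 0.329002.
df = n − 2 = 15.
t* = t_{0.025, 15} = 2.13145.
Margin = t* × SE = 2.13145 × 0.329002 = 0.70125.
CI: 1.678 ± 0.70125 → (0.977, 2.379).
With 95% confidence, each one-unit increase in curing temperature is associated with a change of between 0.977 and 2.379 MPa in tensile strength.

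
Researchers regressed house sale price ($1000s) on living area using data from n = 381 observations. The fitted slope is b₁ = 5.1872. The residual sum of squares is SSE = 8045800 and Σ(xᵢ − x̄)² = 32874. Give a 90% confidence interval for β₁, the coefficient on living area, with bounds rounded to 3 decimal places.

MSE = SSE/(n − 2) = 8045800/379 = 21229.
SE(b₁) = √(MSE/Sₓₓ) = √(21229/32874) = 0.803598.
df = n − 2 = 379.
t* = t_{0.05, 379} = 1.648884.
Margin = t* × SE = 1.648884 × 0.803598 = 1.32504.
CI: 5.1872 ± 1.32504 → (3.862, 6.512).
With 90% confidence, each one-unit increase in living area is associated with a change of between 3.862 and 6.512 $1000s in house sale price.

(3.862, 6.512)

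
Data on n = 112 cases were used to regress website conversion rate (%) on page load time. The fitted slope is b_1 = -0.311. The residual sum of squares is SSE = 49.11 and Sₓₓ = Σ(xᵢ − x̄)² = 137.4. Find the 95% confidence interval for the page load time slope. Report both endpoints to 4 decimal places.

MSE = SSE/(n − 2) = 49.11/110 = 0.446455.
SE(b_1) = √(MSE/Sₓₓ) = √(0.446455/137.4) = 0.0570027.
df = n − 2 = 110.
t* = t_{0.025, 110} = 1.981765.
Margin = t* × SE = 1.981765 × 0.0570027 = 0.112966.
CI: -0.311 ± 0.112966 → (-0.4240, -0.1980).
With 95% confidence, each one-unit increase in page load time is associated with a change of between -0.4240 and -0.1980 % in website conversion rate.

(-0.4240, -0.1980)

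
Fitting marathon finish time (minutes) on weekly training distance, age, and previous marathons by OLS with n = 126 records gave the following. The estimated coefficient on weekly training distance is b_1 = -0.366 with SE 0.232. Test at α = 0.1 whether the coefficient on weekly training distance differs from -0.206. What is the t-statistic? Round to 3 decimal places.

H₀: β₁ = -0.206 vs H₁: β₁ ≠ -0.206.
t = (b_1 − β₁⁰)/SE = (-0.366 − (-0.206)) / 0.232 = -0.690.
df = n − k − 1 = 126 − 3 − 1 = 122.
Two-sided p ≈ 0.4917, which is ≥ 0.1, so fail to reject H₀.
The data are consistent with a true slope of -0.206 minutes per unit of weekly training distance, holding the other predictors fixed.

t = -0.690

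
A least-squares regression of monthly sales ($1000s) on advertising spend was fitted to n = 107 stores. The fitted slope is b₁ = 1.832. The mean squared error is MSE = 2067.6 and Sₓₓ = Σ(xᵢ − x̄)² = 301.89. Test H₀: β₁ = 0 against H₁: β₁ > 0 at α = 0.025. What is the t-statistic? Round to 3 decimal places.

t = 0.700

SE(b₁) = √(MSE/Sₓₓ) = √(2067.6/301.89) = 2.61703.
t = 1.832 / 2.61703 = 0.700.
df = n − 2 = 105.
One-sided p ≈ 0.2427, which is ≥ 0.025, so fail to reject H₀.
The data do not give significant evidence that the true slope on advertising spend is positive.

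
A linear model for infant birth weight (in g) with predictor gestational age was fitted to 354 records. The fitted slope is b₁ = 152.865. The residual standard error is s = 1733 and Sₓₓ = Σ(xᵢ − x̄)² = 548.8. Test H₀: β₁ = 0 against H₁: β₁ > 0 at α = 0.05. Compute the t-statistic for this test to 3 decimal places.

t = 2.066

SE(b₁) = s/√Sₓₓ = 1733/√548.8 = 73.9761.
t = 152.865 / 73.9761 = 2.066.
df = n − 2 = 352.
One-sided p ≈ 0.0198, which is < 0.05, so reject H₀.
There is evidence that the true slope on gestational age is positive.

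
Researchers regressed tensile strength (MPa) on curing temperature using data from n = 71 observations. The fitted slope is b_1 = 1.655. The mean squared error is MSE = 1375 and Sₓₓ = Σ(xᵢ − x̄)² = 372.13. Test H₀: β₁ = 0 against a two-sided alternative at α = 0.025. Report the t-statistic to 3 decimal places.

t = 0.861

SE(b_1) = √(MSE/Sₓₓ) = √(1375/372.13) = 1.92222.
t = 1.655 / 1.92222 = 0.861.
df = n − 2 = 69.
Two-sided p ≈ 0.3922, which is ≥ 0.025, so fail to reject H₀.
The data do not give significant evidence of an association between curing temperature and tensile strength.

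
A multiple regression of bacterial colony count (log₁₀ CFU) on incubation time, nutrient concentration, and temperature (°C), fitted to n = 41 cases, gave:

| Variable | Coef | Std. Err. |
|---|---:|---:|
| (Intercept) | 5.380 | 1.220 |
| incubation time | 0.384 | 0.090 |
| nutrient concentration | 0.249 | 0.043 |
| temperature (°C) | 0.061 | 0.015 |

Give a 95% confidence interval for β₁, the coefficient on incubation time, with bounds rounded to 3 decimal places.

(0.202, 0.566)

Read off: b = 0.384, SE = 0.090 for incubation time.
df = n − k − 1 = 41 − 3 − 1 = 37.
t* = t_{0.025, 37} = 2.026192.
Margin = t* × SE = 2.026192 × 0.090 = 0.18236.
CI: 0.384 ± 0.18236 → (0.202, 0.566).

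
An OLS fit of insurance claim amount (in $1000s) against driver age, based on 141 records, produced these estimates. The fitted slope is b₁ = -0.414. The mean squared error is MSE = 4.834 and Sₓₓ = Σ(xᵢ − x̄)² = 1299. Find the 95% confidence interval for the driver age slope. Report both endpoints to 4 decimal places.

(-0.5346, -0.2934)

SE(b₁) = √(MSE/Sₓₓ) = √(4.834/1299) = 0.0610027.
df = n − 2 = 139.
t* = t_{0.025, 139} = 1.977178.
Margin = t* × SE = 1.977178 × 0.0610027 = 0.120613.
CI: -0.414 ± 0.120613 → (-0.5346, -0.2934).
With 95% confidence, each one-unit increase in driver age is associated with a change of between -0.5346 and -0.2934 $1000s in insurance claim amount.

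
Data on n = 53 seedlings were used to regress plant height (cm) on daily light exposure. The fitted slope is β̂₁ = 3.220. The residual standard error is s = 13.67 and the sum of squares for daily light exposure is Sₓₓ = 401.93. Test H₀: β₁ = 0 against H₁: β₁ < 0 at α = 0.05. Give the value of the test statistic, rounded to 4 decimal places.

SE(β̂₁) = s/√Sₓₓ = 13.67/√401.93 = 0.681857.
t = 3.220 / 0.681857 = 4.7224.
df = n − 2 = 51.
One-sided p ≈ 1.0000, which is ≥ 0.05, so fail to reject H₀.
The data do not give significant evidence that the true slope on daily light exposure is negative.

t = 4.7224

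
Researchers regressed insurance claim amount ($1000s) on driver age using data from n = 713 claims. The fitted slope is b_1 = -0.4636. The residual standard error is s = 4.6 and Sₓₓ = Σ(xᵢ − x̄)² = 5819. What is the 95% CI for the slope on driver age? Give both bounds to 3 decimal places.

SE(b_1) = s/√Sₓₓ = 4.6/√5819 = 0.0603023.
df = n − 2 = 711.
t* = t_{0.025, 711} = 1.963306.
Margin = t* × SE = 1.963306 × 0.0603023 = 0.11839.
CI: -0.4636 ± 0.11839 → (-0.582, -0.345).
With 95% confidence, each one-unit increase in driver age is associated with a change of between -0.582 and -0.345 $1000s in insurance claim amount.

(-0.582, -0.345)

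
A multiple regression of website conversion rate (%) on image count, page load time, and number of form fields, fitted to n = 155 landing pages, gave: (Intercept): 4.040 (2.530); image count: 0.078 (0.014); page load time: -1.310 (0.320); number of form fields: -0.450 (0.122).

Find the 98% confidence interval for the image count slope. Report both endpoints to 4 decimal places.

(0.0451, 0.1109)

Read off: b = 0.078, SE = 0.014 for image count.
df = n − k − 1 = 155 − 3 − 1 = 151.
t* = t_{0.01, 151} = 2.351297.
Margin = t* × SE = 2.351297 × 0.014 = 0.032918.
CI: 0.078 ± 0.032918 → (0.0451, 0.1109).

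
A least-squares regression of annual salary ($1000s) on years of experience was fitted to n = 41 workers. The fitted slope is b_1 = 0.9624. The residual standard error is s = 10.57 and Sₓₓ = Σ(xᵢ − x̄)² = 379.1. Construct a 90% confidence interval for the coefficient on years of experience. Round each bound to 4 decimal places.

(0.0477, 1.8771)

SE(b_1) = s/√Sₓₓ = 10.57/√379.1 = 0.542873.
df = n − 2 = 39.
t* = t_{0.05, 39} = 1.684875.
Margin = t* × SE = 1.684875 × 0.542873 = 0.914673.
CI: 0.9624 ± 0.914673 → (0.0477, 1.8771).
With 90% confidence, each one-unit increase in years of experience is associated with a change of between 0.0477 and 1.8771 $1000s in annual salary.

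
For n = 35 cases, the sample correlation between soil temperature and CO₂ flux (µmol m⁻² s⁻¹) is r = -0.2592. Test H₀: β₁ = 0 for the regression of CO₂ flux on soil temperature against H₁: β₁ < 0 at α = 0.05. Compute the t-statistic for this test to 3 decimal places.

t = -1.542

t = r·√(n − 2)/√(1 − r²) = -0.2592·√33/√0.932815 = -1.542.
df = n − 2 = 33.
One-sided p ≈ 0.0663, which is ≥ 0.05, so fail to reject H₀.
The data do not give significant evidence of a linear association between soil temperature and CO₂ flux.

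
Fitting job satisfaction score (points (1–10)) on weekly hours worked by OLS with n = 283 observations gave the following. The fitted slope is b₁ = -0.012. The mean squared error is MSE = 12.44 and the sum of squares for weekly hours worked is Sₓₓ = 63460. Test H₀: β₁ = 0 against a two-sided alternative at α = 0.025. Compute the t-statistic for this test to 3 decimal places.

SE(b₁) = √(MSE/Sₓₓ) = √(12.44/63460) = 0.014001.
t = -0.012 / 0.014001 = -0.857.
df = n − 2 = 281.
Two-sided p ≈ 0.3921, which is ≥ 0.025, so fail to reject H₀.
The data do not give significant evidence of an association between weekly hours worked and job satisfaction score.

t = -0.857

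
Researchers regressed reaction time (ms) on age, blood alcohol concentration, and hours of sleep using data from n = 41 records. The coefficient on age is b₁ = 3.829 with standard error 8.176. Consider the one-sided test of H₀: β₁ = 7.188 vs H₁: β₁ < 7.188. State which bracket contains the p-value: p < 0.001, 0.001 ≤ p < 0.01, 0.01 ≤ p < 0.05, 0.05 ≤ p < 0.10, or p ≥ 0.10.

p ≥ 0.10

t = (3.829 − 7.188) / 8.176 = -0.411.
df = n − k − 1 = 41 − 3 − 1 = 37.
One-sided p = P(T_{37} < t) ≈ 0.3418.
So p ≥ 0.10.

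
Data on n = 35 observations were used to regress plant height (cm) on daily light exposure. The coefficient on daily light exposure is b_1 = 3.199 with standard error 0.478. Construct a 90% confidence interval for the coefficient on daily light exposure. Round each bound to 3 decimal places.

(2.390, 4.008)

df = n − 2 = 35 − 2 = 33.
t* = t_{0.05, 33} = 1.69236.
Margin = t* × SE = 1.69236 × 0.478 = 0.80895.
CI: 3.199 ± 0.80895 → (2.390, 4.008).
With 90% confidence, each one-unit increase in daily light exposure is associated with a change of between 2.390 and 4.008 cm in plant height.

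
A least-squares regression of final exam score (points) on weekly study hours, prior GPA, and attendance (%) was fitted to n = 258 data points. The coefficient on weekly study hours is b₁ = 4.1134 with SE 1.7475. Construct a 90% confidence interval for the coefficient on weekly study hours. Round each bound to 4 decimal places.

(1.2285, 6.9983)

df = n − k − 1 = 258 − 3 − 1 = 254.
t* = t_{0.05, 254} = 1.650875.
Margin = t* × SE = 1.650875 × 1.7475 = 2.884904.
CI: 4.1134 ± 2.884904 → (1.2285, 6.9983).
With 90% confidence, each one-unit increase in weekly study hours is associated with a change of between 1.2285 and 6.9983 points in final exam score, holding the other predictors fixed.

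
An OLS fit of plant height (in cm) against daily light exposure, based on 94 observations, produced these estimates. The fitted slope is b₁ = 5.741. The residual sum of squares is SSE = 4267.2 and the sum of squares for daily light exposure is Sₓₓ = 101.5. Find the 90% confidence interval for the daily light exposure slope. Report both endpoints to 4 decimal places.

MSE = SSE/(n − 2) = 4267.2/92 = 46.3826.
SE(b₁) = √(MSE/Sₓₓ) = √(46.3826/101.5) = 0.675997.
df = n − 2 = 92.
t* = t_{0.05, 92} = 1.661585.
Margin = t* × SE = 1.661585 × 0.675997 = 1.123226.
CI: 5.741 ± 1.123226 → (4.6178, 6.8642).
With 90% confidence, each one-unit increase in daily light exposure is associated with a change of between 4.6178 and 6.8642 cm in plant height.

(4.6178, 6.8642)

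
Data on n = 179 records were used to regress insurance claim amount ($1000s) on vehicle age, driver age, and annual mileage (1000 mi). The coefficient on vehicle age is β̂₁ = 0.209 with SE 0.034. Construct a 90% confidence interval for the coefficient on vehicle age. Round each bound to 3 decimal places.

df = n − k − 1 = 179 − 3 − 1 = 175.
t* = t_{0.05, 175} = 1.653607.
Margin = t* × SE = 1.653607 × 0.034 = 0.05622.
CI: 0.209 ± 0.05622 → (0.153, 0.265).
With 90% confidence, each one-unit increase in vehicle age is associated with a change of between 0.153 and 0.265 $1000s in insurance claim amount, holding the other predictors fixed.

(0.153, 0.265)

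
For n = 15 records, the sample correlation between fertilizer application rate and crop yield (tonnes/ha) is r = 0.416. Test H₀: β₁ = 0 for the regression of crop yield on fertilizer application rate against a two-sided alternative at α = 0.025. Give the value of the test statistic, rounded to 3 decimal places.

t = 1.649

t = r·√(n − 2)/√(1 − r²) = 0.416·√13/√0.826944 = 1.649.
df = n − 2 = 13.
Two-sided p ≈ 0.1230, which is ≥ 0.025, so fail to reject H₀.
The data do not give significant evidence of a linear association between fertilizer application rate and crop yield.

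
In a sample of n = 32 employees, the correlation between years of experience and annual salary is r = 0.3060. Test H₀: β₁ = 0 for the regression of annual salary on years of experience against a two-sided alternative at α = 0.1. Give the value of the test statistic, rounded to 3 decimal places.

t = r·√(n − 2)/√(1 − r²) = 0.3060·√30/√0.906364 = 1.760.
df = n − 2 = 30.
Two-sided p ≈ 0.0885, which is < 0.1, so reject H₀.
There is evidence of a linear association between years of experience and annual salary.

t = 1.760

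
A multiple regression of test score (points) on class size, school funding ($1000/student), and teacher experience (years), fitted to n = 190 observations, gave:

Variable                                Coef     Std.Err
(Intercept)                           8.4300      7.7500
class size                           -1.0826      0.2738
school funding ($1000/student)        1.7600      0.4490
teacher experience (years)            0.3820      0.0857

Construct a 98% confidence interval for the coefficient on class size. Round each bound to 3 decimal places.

Read off: b = -1.0826, SE = 0.2738 for class size.
df = n − k − 1 = 190 − 3 − 1 = 186.
t* = t_{0.01, 186} = 2.346563.
Margin = t* × SE = 2.346563 × 0.2738 = 0.64249.
CI: -1.0826 ± 0.64249 → (-1.725, -0.440).

(-1.725, -0.440)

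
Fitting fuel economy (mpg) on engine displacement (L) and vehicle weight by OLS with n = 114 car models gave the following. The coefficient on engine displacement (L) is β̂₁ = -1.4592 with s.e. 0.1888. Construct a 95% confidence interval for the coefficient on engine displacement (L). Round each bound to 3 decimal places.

(-1.833, -1.085)

df = n − k − 1 = 114 − 2 − 1 = 111.
t* = t_{0.025, 111} = 1.981567.
Margin = t* × SE = 1.981567 × 0.1888 = 0.37412.
CI: -1.4592 ± 0.37412 → (-1.833, -1.085).
With 95% confidence, each one-unit increase in engine displacement (L) is associated with a change of between -1.833 and -1.085 mpg in fuel economy, holding the other predictors fixed.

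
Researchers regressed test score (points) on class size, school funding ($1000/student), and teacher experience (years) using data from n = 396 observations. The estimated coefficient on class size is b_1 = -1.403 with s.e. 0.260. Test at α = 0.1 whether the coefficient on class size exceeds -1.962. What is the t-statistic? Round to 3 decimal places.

t = 2.150

H₀: β₁ = -1.962 vs H₁: β₁ > -1.962.
t = (b_1 − β₁⁰)/SE = (-1.403 − (-1.962)) / 0.260 = 2.150.
df = n − k − 1 = 396 − 3 − 1 = 392.
One-sided p ≈ 0.0161, which is < 0.1, so reject H₀.
There is evidence that the true slope on class size exceeds -1.962 points per unit, holding the other predictors fixed.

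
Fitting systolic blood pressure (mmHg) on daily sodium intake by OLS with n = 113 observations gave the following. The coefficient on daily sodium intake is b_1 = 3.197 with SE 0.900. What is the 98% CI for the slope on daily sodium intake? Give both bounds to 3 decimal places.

(1.073, 5.321)

df = n − 2 = 113 − 2 = 111.
t* = t_{0.01, 111} = 2.360412.
Margin = t* × SE = 2.360412 × 0.900 = 2.12437.
CI: 3.197 ± 2.12437 → (1.073, 5.321).
With 98% confidence, each one-unit increase in daily sodium intake is associated with a change of between 1.073 and 5.321 mmHg in systolic blood pressure.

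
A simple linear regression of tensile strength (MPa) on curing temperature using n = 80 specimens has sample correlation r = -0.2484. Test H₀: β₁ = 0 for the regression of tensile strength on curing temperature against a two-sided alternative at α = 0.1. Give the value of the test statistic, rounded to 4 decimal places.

t = r·√(n − 2)/√(1 − r²) = -0.2484·√78/√0.938297 = -2.2648.
df = n − 2 = 78.
Two-sided p ≈ 0.0263, which is < 0.1, so reject H₀.
There is evidence of a linear association between curing temperature and tensile strength.

t = -2.2648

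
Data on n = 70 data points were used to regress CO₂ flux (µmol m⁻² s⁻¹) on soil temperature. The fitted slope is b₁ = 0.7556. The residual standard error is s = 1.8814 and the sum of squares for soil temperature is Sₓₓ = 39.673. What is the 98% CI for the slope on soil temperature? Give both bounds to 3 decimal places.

(0.044, 1.467)

SE(b₁) = s/√Sₓₓ = 1.8814/√39.673 = 0.298699.
df = n − 2 = 68.
t* = t_{0.01, 68} = 2.382446.
Margin = t* × SE = 2.382446 × 0.298699 = 0.71163.
CI: 0.7556 ± 0.71163 → (0.044, 1.467).
With 98% confidence, each one-unit increase in soil temperature is associated with a change of between 0.044 and 1.467 µmol m⁻² s⁻¹ in CO₂ flux.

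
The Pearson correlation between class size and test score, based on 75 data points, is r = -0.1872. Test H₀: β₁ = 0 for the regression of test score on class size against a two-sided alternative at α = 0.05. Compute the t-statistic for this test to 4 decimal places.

t = r·√(n − 2)/√(1 − r²) = -0.1872·√73/√0.964956 = -1.6282.
df = n − 2 = 73.
Two-sided p ≈ 0.1078, which is ≥ 0.05, so fail to reject H₀.
The data do not give significant evidence of a linear association between class size and test score.

t = -1.6282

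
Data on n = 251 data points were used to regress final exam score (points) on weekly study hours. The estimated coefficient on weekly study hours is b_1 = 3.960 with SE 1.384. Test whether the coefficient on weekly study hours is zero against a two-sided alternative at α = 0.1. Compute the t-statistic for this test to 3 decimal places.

t = 2.861

H₀: β₁ = 0 vs H₁: β₁ ≠ 0.
t = (b_1 − β₁⁰)/SE = 3.960 / 1.384 = 2.861.
df = n − 2 = 251 − 2 = 249.
Two-sided p ≈ 0.0046, which is < 0.1, so reject H₀.
There is evidence that weekly study hours is associated with final exam score.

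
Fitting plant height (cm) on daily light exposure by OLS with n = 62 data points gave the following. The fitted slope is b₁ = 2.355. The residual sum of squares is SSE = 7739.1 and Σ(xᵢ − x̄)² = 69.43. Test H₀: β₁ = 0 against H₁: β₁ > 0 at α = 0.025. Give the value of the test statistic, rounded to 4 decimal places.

MSE = SSE/(n − 2) = 7739.1/60 = 128.985.
SE(b₁) = √(MSE/Sₓₓ) = √(128.985/69.43) = 1.363.
t = 2.355 / 1.363 = 1.7278.
df = n − 2 = 60.
One-sided p ≈ 0.0446, which is ≥ 0.025, so fail to reject H₀.
The data do not give significant evidence that the true slope on daily light exposure is positive.

t = 1.7278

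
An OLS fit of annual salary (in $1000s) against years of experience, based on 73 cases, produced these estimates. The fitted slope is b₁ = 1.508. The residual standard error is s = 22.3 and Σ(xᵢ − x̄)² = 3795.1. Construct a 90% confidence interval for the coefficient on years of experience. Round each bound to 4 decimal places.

(0.9047, 2.1113)

SE(b₁) = s/√Sₓₓ = 22.3/√3795.1 = 0.361987.
df = n − 2 = 71.
t* = t_{0.05, 71} = 1.6666.
Margin = t* × SE = 1.6666 × 0.361987 = 0.603288.
CI: 1.508 ± 0.603288 → (0.9047, 2.1113).
With 90% confidence, each one-unit increase in years of experience is associated with a change of between 0.9047 and 2.1113 $1000s in annual salary.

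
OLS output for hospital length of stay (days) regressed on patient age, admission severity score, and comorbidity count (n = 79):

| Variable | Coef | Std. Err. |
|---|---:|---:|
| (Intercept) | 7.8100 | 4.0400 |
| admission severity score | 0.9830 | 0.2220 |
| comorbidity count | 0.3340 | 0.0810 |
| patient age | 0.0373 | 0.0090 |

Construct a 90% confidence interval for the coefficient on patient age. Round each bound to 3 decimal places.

(0.022, 0.052)

Read off: b = 0.0373, SE = 0.0090 for patient age.
df = n − k − 1 = 79 − 3 − 1 = 75.
t* = t_{0.05, 75} = 1.665425.
Margin = t* × SE = 1.665425 × 0.0090 = 0.01499.
CI: 0.0373 ± 0.01499 → (0.022, 0.052).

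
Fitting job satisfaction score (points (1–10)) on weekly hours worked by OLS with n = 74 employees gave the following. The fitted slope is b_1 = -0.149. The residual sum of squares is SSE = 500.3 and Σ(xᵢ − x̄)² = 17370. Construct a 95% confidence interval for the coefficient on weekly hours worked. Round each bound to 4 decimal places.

MSE = SSE/(n − 2) = 500.3/72 = 6.94861.
SE(b_1) = √(MSE/Sₓₓ) = √(6.94861/17370) = 0.0200009.
df = n − 2 = 72.
t* = t_{0.025, 72} = 1.993464.
Margin = t* × SE = 1.993464 × 0.0200009 = 0.039871.
CI: -0.149 ± 0.039871 → (-0.1889, -0.1091).
With 95% confidence, each one-unit increase in weekly hours worked is associated with a change of between -0.1889 and -0.1091 points (1–10) in job satisfaction score.

(-0.1889, -0.1091)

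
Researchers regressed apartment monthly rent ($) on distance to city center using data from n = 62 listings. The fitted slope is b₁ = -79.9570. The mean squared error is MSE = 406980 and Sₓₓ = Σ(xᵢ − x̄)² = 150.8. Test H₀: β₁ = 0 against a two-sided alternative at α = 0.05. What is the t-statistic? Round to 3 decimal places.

t = -1.539

SE(b₁) = √(MSE/Sₓₓ) = √(406980/150.8) = 51.95.
t = -79.9570 / 51.95 = -1.539.
df = n − 2 = 60.
Two-sided p ≈ 0.1290, which is ≥ 0.05, so fail to reject H₀.
The data do not give significant evidence of an association between distance to city center and apartment monthly rent.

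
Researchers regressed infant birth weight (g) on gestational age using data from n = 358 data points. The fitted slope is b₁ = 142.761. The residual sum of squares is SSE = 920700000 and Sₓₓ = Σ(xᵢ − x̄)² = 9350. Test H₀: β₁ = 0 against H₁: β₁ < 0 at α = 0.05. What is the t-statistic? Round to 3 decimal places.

t = 8.584

MSE = SSE/(n − 2) = 920700000/356 = 2.58624e+06.
SE(b₁) = √(MSE/Sₓₓ) = √(2.58624e+06/9350) = 16.6314.
t = 142.761 / 16.6314 = 8.584.
df = n − 2 = 356.
One-sided p ≈ 1.0000, which is ≥ 0.05, so fail to reject H₀.
The data do not give significant evidence that the true slope on gestational age is negative.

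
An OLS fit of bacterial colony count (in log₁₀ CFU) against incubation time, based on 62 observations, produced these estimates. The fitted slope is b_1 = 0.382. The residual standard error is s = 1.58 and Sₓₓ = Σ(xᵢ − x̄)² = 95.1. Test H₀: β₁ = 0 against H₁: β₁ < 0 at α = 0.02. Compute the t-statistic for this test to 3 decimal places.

SE(b_1) = s/√Sₓₓ = 1.58/√95.1 = 0.162019.
t = 0.382 / 0.162019 = 2.358.
df = n − 2 = 60.
One-sided p ≈ 0.9892, which is ≥ 0.02, so fail to reject H₀.
The data do not give significant evidence that the true slope on incubation time is negative.

t = 2.358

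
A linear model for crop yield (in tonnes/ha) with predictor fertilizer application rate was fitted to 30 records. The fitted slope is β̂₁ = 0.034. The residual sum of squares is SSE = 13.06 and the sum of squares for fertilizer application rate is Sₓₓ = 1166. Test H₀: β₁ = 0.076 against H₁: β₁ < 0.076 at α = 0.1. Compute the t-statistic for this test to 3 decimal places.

MSE = SSE/(n − 2) = 13.06/28 = 0.466429.
SE(β̂₁) = √(MSE/Sₓₓ) = √(0.466429/1166) = 0.0200006.
t = (0.034 − 0.076) / 0.0200006 = -2.100.
df = n − 2 = 28.
One-sided p ≈ 0.0224, which is < 0.1, so reject H₀.
There is evidence that the true slope on fertilizer application rate is below 0.076 tonnes/ha per unit.

t = -2.100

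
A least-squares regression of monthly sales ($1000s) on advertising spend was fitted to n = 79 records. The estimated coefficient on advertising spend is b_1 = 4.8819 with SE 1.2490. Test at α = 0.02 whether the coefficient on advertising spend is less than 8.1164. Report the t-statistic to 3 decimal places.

H₀: β₁ = 8.1164 vs H₁: β₁ < 8.1164.
t = (b_1 − β₁⁰)/SE = (4.8819 − 8.1164) / 1.2490 = -2.590.
df = n − 2 = 79 − 2 = 77.
One-sided p ≈ 0.0057, which is < 0.02, so reject H₀.
There is evidence that the true slope on advertising spend is below 8.1164 $1000s per unit.

t = -2.590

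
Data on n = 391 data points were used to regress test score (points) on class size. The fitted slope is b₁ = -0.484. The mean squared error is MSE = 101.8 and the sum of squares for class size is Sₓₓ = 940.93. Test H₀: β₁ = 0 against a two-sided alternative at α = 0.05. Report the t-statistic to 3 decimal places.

SE(b₁) = √(MSE/Sₓₓ) = √(101.8/940.93) = 0.328924.
t = -0.484 / 0.328924 = -1.471.
df = n − 2 = 389.
Two-sided p ≈ 0.1420, which is ≥ 0.05, so fail to reject H₀.
The data do not give significant evidence of an association between class size and test score.

t = -1.471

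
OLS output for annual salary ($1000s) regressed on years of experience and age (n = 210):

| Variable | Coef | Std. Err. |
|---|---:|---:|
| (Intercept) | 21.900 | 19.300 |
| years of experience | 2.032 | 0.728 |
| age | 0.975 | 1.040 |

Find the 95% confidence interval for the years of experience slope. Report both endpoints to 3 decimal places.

(0.597, 3.467)

Read off: b = 2.032, SE = 0.728 for years of experience.
df = n − k − 1 = 210 − 2 − 1 = 207.
t* = t_{0.025, 207} = 1.97149.
Margin = t* × SE = 1.97149 × 0.728 = 1.43525.
CI: 2.032 ± 1.43525 → (0.597, 3.467).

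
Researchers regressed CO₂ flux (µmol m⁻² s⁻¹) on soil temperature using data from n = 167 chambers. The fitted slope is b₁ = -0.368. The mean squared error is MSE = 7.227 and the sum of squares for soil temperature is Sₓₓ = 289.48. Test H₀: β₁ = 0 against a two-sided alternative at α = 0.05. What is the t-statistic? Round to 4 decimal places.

SE(b₁) = √(MSE/Sₓₓ) = √(7.227/289.48) = 0.158005.
t = -0.368 / 0.158005 = -2.3290.
df = n − 2 = 165.
Two-sided p ≈ 0.0211, which is < 0.05, so reject H₀.
There is evidence that soil temperature is associated with CO₂ flux.

t = -2.3290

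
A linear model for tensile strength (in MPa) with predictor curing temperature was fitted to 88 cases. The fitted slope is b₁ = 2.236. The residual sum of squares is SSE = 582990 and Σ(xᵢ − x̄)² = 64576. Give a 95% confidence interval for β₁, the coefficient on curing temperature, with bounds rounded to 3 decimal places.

(1.592, 2.880)

MSE = SSE/(n − 2) = 582990/86 = 6778.95.
SE(b₁) = √(MSE/Sₓₓ) = √(6778.95/64576) = 0.324001.
df = n − 2 = 86.
t* = t_{0.025, 86} = 1.987934.
Margin = t* × SE = 1.987934 × 0.324001 = 0.64409.
CI: 2.236 ± 0.64409 → (1.592, 2.880).
With 95% confidence, each one-unit increase in curing temperature is associated with a change of between 1.592 and 2.880 MPa in tensile strength.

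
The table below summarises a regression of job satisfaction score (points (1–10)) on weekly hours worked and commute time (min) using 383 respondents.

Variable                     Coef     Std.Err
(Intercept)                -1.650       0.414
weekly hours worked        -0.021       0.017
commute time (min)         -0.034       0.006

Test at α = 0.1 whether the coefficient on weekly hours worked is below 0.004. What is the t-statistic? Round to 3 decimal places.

Read off: b = -0.021, SE = 0.017 for weekly hours worked.
H₀: β₁ = 0.004 vs H₁: β₁ < 0.004.
t = (-0.021 − 0.004) / 0.017 = -1.471.
df = n − k − 1 = 383 − 2 − 1 = 380.
One-sided p ≈ 0.0711, which is < 0.1, so reject H₀.
There is evidence that the true slope on weekly hours worked is below 0.004 points (1–10) per unit, holding the other predictors fixed.

t = -1.471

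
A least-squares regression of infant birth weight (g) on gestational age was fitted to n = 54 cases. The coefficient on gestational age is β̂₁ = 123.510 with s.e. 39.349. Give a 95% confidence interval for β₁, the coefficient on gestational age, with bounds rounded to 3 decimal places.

df = n − 2 = 54 − 2 = 52.
t* = t_{0.025, 52} = 2.006647.
Margin = t* × SE = 2.006647 × 39.349 = 78.95955.
CI: 123.510 ± 78.95955 → (44.550, 202.470).
With 95% confidence, each one-unit increase in gestational age is associated with a change of between 44.550 and 202.470 g in infant birth weight.

(44.550, 202.470)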